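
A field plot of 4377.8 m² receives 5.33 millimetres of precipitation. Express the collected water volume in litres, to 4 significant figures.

1 mm over 1 m² is 1 L, so volume = 5.33 × 4377.8 = 23333.674 L ≈ 23330 L.

23330 litres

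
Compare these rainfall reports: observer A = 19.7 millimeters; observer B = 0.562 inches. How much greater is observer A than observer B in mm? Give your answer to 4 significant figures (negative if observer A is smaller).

5.425 mm

observer B: 0.562 in = 14.27480 mm.
Difference: 19.70000 − 14.27480 = 5.425 mm.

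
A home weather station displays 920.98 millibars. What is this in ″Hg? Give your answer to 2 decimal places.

1 mb = 0.02953 inHg, so 920.98 × 0.02953 = 27.20 inHg.

27.20 inHg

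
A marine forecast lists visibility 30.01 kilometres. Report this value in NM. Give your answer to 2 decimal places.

16.20 nmi

1 km = 0.539957 nmi, so 30.01 × 0.539957 = 16.20 nmi.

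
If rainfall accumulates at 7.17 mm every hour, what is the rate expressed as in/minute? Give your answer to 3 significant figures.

0.00470 in/minute

7.17 mm/hour × 0.0393701 in/mm × 0.0166667 hour/minute = 0.00470 in/minute.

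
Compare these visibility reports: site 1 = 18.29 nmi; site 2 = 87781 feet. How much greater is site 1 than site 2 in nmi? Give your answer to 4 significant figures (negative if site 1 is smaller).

site 2: 87781 ft = 14.44689 nmi.
Difference: 18.29000 − 14.44689 = 3.843 nmi.

3.843 nmi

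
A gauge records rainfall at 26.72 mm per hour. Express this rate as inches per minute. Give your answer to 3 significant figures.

26.72 mm/hour × 0.0393701 in/mm × 0.0166667 hour/minute = 0.0175 in/minute.

0.0175 in/minute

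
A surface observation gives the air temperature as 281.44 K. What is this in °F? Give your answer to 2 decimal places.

First to °C: 8.29 °C.
Then to °F: 46.92 °F.

46.92 °F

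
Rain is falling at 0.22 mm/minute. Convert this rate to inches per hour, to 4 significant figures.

0.5197 in/hour

0.22 mm/minute × 0.0393701 in/mm × 60 minute/hour = 0.5197 in/hour.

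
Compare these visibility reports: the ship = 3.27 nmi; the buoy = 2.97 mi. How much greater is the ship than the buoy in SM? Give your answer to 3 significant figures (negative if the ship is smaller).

the ship: 3.27 nmi = 3.76305 SM.
Difference: 3.76305 − 2.97000 = 0.793 SM.

0.793 SM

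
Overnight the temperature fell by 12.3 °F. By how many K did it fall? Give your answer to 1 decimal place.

Converting a difference, only the 9/5 scale factor applies: ΔK = 12.3 × 0.5556 = 6.8 K.

6.8 K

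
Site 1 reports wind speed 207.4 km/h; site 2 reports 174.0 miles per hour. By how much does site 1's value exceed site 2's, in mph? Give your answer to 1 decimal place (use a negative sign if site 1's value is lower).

site 1: 207.4 km/h = 128.872 mph.
Difference: 128.872 − 174.000 = -45.1 mph.

-45.1 mph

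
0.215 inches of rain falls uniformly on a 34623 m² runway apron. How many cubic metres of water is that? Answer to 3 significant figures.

189 cubic metres

Depth: 0.215 in × 25.4 = 5.461 mm.
1 mm over 1 m² is 1 L, so volume = 5.461 × 34623 = 189076.2 L = 189 m³.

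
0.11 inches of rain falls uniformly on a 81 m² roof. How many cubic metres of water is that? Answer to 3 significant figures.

0.226 cubic metres

Depth: 0.11 in × 25.4 = 2.794 mm.
1 mm over 1 m² is 1 L, so volume = 2.794 × 81 = 226.314 L = 0.226 m³.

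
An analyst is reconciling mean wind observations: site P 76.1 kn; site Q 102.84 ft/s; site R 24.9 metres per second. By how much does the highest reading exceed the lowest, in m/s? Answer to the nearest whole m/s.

14 m/s

site P: 76.1 kt = 39.15 m/s.
site Q: 102.84 ft/s = 31.35 m/s.
Spread: 39.15 − 24.90 = 14 m/s.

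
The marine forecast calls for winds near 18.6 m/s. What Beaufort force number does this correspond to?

18.6 m/s lies in the Beaufort 8 band (gale, 17.2–20.7 m/s).

Beaufort force 8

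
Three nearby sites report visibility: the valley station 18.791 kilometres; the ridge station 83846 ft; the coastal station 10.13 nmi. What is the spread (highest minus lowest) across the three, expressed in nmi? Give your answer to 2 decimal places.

3.67 nmi

the valley station: 18.791 km = 10.1463 nmi.
the ridge station: 83846 ft = 13.7993 nmi.
Spread: 13.7993 − 10.1300 = 3.67 nmi.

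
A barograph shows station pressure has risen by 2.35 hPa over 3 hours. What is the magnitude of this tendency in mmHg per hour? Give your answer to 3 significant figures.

0.588 mmHg per hour

2.35 hPa / 3 h × 0.750062 mmHg/hPa = 0.588 mmHg/h.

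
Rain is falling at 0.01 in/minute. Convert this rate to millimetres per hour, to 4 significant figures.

0.01 in/minute × 25.4 mm/in × 60 minute/hour = 15.24 mm/hour.

15.24 mm/hour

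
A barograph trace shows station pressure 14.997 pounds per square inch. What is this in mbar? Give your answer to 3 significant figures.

1030 mb

1 psi = 68.9476 mb, so 14.997 × 68.9476 = 1030 mb.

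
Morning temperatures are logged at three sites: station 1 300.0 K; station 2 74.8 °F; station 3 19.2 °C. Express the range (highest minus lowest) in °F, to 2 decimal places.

station 1: 300.0 K = 26.850 °C.
station 2: 74.8 °F = 23.778 °C.
Spread: 26.850 − 19.200 = 7.650 °C = 13.77 °F.

13.77 °F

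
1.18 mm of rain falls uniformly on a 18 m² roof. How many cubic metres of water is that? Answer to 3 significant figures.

0.0212 cubic metres

1 mm over 1 m² is 1 L, so volume = 1.18 × 18 = 21.24 L = 0.0212 m³.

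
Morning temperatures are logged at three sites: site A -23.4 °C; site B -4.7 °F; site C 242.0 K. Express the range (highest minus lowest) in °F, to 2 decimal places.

site B: -4.7 °F = -20.389 °C.
site C: 242.0 K = -31.150 °C.
Spread: (-20.389) − (-31.150) = 10.761 °C = 19.37 °F.

19.37 °F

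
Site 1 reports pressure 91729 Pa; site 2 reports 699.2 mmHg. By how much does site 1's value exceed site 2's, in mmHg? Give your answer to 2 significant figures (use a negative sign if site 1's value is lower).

-11 mmHg

site 1: 91729 Pa = 688.02 mmHg.
Difference: 688.02 − 699.20 = -11 mmHg.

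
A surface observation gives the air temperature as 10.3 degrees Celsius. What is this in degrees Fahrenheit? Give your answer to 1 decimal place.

°F = °C × 9/5 + 32 = 10.3 × 1.8 + 32 = 50.5 °F.

50.5 °F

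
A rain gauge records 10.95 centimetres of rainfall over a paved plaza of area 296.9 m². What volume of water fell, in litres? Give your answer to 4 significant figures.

32510 litres

Depth: 10.95 cm × 10 = 109.5 mm.
1 mm over 1 m² is 1 L, so volume = 109.5 × 296.9 = 32510.55 L ≈ 32510 L.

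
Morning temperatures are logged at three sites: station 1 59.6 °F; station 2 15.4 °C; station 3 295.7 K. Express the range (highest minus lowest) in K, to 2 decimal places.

station 1: 59.6 °F = 15.333 °C.
station 3: 295.7 K = 22.550 °C.
Spread: 22.550 − 15.333 = 7.217 °C.

7.22 K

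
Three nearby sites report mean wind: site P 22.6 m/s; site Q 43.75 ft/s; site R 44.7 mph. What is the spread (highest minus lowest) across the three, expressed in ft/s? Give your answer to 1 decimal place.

site P: 22.6 m/s = 74.147 ft/s.
site R: 44.7 mph = 65.560 ft/s.
Spread: 74.147 − 43.750 = 30.4 ft/s.

30.4 ft/s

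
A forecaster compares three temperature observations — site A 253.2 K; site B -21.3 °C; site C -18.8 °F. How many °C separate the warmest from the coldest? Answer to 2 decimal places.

site A: 253.2 K = -19.950 °C.
site C: -18.8 °F = -28.222 °C.
Spread: (-19.950) − (-28.222) = 8.272 °C.

8.27 °C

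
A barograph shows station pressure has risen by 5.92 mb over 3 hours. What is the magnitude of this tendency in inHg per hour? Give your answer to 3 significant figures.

5.92 mb / 3 h × 0.02953 inHg/mb = 0.0583 inHg/h.

0.0583 inHg per hour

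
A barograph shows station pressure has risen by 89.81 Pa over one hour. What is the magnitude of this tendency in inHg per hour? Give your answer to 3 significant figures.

89.81 Pa / 1 h × 0.0002953 inHg/Pa = 0.0265 inHg/h.

0.0265 inHg per hour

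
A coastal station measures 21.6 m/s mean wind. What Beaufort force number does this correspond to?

21.6 m/s lies in the Beaufort 9 band (strong gale, 20.8–24.4 m/s).

Beaufort force 9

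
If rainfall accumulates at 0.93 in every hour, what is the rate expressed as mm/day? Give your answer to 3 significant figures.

0.93 in/hour × 25.4 mm/in × 24 hour/day = 567 mm/day.

567 mm/day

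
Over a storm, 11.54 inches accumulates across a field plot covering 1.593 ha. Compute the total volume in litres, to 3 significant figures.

Depth: 11.54 in × 25.4 = 293.116 mm.
Area: 1.593 ha = 15930 m².
1 mm over 1 m² is 1 L, so volume = 293.116 × 15930 = 4669337.9 L ≈ 4670000 L.

4670000 litres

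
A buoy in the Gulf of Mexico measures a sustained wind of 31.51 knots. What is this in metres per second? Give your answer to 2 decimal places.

1 kt = 0.514444 m/s, so 31.51 × 0.514444 = 16.21 m/s.

16.21 m/s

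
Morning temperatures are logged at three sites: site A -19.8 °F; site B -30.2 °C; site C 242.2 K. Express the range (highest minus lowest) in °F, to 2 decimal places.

site A: -19.8 °F = -28.778 °C.
site C: 242.2 K = -30.950 °C.
Spread: (-28.778) − (-30.950) = 2.172 °C = 3.91 °F.

3.91 °F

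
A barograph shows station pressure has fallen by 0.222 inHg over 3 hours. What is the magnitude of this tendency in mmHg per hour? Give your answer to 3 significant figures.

1.88 mmHg per hour

0.222 inHg / 3 h × 25.4 mmHg/inHg = 1.88 mmHg/h.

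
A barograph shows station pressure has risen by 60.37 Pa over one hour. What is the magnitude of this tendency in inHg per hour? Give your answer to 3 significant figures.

0.0178 inHg per hour

60.37 Pa / 1 h × 0.0002953 inHg/Pa = 0.0178 inHg/h.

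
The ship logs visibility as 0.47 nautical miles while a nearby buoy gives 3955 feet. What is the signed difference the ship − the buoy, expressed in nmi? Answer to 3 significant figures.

the buoy: 3955 ft = 0.65091 nmi.
Difference: 0.47000 − 0.65091 = -0.181 nmi.

-0.181 nmi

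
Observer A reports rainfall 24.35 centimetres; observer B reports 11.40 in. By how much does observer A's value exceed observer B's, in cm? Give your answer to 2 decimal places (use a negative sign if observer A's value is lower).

observer B: 11.40 in = 28.9560 cm.
Difference: 24.3500 − 28.9560 = -4.61 cm.

-4.61 cm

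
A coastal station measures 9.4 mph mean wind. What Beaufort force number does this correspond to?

Beaufort force 3

9.4 mph = 4.2 m/s, which is Beaufort 3 (gentle breeze, 3.4–5.4 m/s).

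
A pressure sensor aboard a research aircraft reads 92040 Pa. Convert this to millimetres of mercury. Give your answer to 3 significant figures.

690 mmHg

1 Pa = 0.00750062 mmHg, so 92040 × 0.00750062 = 690 mmHg.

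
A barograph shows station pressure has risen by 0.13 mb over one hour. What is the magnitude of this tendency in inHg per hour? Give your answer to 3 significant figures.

0.13 mb / 1 h × 0.02953 inHg/mb = 0.00384 inHg/h.

0.00384 inHg per hour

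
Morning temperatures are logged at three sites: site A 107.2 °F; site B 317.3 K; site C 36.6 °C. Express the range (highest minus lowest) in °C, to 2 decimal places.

7.55 °C

site A: 107.2 °F = 41.778 °C.
site B: 317.3 K = 44.150 °C.
Spread: 44.150 − 36.600 = 7.550 °C.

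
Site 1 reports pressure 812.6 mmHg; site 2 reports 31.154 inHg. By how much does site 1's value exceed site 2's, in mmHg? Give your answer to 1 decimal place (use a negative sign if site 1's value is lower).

site 2: 31.154 inHg = 791.312 mmHg.
Difference: 812.600 − 791.312 = 21.3 mmHg.

21.3 mmHg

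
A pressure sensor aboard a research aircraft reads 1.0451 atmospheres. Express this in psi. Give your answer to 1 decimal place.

1 atm = 14.6959 psi, so 1.0451 × 14.6959 = 15.4 psi.

15.4 psi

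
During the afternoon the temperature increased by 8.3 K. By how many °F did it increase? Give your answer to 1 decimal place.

A change of 1 °C equals a change of 1.8 °F: Δ°F = 8.3 × 1.8 = 14.9 °F.

14.9 °F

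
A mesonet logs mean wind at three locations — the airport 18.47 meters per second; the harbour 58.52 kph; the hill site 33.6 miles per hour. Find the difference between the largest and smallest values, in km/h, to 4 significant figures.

12.42 km/h

the airport: 18.47 m/s = 66.4920 km/h.
the hill site: 33.6 mph = 54.0740 km/h.
Spread: 66.4920 − 54.0740 = 12.42 km/h.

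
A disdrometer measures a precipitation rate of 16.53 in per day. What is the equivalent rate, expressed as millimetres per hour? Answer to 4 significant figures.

17.49 mm/hour

16.53 in/day × 25.4 mm/in × 0.0416667 day/hour = 17.49 mm/hour.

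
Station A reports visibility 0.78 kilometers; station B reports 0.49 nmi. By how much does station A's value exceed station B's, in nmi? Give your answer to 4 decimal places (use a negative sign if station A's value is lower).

-0.0688 nmi

station A: 0.78 km = 0.421166 nmi.
Difference: 0.421166 − 0.490000 = -0.0688 nmi.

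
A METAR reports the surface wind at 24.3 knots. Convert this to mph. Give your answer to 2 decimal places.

27.96 mph

1 kt = 1.15078 mph, so 24.3 × 1.15078 = 27.96 mph.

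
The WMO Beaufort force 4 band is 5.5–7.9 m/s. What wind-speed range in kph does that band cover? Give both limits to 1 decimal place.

19.8 to 28.4 km/h

5.5–7.9 m/s × 3.6 = 19.8–28.4 km/h.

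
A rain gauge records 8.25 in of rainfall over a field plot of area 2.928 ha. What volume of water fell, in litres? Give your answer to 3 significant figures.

Depth: 8.25 in × 25.4 = 209.55 mm.
Area: 2.928 ha = 29280 m².
1 mm over 1 m² is 1 L, so volume = 209.55 × 29280 = 6135624 L ≈ 6140000 L.

6140000 litres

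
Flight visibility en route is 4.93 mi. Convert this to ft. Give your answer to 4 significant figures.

1 SM = 5280 ft, so 4.93 × 5280 = 26030 ft.

26030 ft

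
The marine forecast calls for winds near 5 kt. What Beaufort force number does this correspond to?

Beaufort force 2

5 kt lies in the Beaufort 2 band (light breeze, 4–6 kt).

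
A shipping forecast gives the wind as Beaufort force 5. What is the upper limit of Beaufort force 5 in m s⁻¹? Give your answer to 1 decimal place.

Beaufort 5 (fresh breeze) spans 8.0–10.7 m/s.

10.7 m/s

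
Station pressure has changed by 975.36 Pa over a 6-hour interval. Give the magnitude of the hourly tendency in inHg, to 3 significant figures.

975.36 Pa / 6 h × 0.0002953 inHg/Pa = 0.0480 inHg/h.

0.0480 inHg per hour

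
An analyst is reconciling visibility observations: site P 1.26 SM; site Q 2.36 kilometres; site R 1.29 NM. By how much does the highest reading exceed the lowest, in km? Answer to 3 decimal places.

site P: 1.26 SM = 2.02777 km.
site R: 1.29 nmi = 2.38908 km.
Spread: 2.38908 − 2.02777 = 0.361 km.

0.361 km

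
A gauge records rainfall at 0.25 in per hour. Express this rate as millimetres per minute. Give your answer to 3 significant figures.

0.25 in/hour × 25.4 mm/in × 0.0166667 hour/minute = 0.106 mm/minute.

0.106 mm/minute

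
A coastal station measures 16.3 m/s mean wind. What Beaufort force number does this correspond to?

Beaufort force 7

16.3 m/s lies in the Beaufort 7 band (near gale, 13.9–17.1 m/s).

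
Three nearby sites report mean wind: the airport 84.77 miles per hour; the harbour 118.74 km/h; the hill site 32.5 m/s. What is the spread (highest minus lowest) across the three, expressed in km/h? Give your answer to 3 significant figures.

19.4 km/h

the airport: 84.77 mph = 136.424 km/h.
the hill site: 32.5 m/s = 117.000 km/h.
Spread: 136.424 − 117.000 = 19.4 km/h.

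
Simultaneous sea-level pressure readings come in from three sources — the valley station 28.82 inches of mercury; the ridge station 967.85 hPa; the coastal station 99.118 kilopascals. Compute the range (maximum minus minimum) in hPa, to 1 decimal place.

23.3 hPa

the valley station: 28.82 inHg = 975.957 hPa.
the coastal station: 99.118 kPa = 991.180 hPa.
Spread: 991.180 − 967.850 = 23.3 hPa.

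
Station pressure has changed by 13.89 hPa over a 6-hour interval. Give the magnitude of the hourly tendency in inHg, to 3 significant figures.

0.0684 inHg per hour

13.89 hPa / 6 h × 0.02953 inHg/hPa = 0.0684 inHg/h.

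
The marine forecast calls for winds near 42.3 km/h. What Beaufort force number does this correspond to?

Beaufort force 6

42.3 km/h = 11.8 m/s, which is Beaufort 6 (strong breeze, 10.8–13.8 m/s).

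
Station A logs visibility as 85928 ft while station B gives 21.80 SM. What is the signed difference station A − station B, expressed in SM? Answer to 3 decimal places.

station A: 85928 ft = 16.27424 SM.
Difference: 16.27424 − 21.80000 = -5.526 SM.

-5.526 SM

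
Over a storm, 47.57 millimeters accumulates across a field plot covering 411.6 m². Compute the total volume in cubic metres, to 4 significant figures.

1 mm over 1 m² is 1 L, so volume = 47.57 × 411.6 = 19579.812 L = 19.58 m³.

19.58 cubic metres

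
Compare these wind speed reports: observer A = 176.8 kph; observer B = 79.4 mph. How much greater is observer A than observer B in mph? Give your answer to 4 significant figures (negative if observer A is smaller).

30.46 mph

observer A: 176.8 km/h = 109.8584 mph.
Difference: 109.8584 − 79.4000 = 30.46 mph.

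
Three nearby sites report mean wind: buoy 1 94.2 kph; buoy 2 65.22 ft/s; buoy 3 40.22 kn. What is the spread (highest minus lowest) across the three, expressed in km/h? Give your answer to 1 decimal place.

22.6 km/h

buoy 2: 65.22 ft/s = 71.565 km/h.
buoy 3: 40.22 kt = 74.487 km/h.
Spread: 94.200 − 71.565 = 22.6 km/h.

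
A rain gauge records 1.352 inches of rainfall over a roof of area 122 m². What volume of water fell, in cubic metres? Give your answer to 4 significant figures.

4.190 cubic metres

Depth: 1.352 in × 25.4 = 34.3408 mm.
1 mm over 1 m² is 1 L, so volume = 34.3408 × 122 = 4189.5776 L = 4.190 m³.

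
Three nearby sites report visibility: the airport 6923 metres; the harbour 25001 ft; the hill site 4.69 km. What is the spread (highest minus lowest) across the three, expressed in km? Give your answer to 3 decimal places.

the airport: 6923 m = 6.92300 km.
the harbour: 25001 ft = 7.62030 km.
Spread: 7.62030 − 4.69000 = 2.930 km.

2.930 km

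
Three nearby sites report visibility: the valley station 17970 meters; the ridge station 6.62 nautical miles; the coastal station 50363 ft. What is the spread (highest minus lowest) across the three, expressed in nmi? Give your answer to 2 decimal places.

the valley station: 17970 m = 9.7030 nmi.
the coastal station: 50363 ft = 8.2887 nmi.
Spread: 9.7030 − 6.6200 = 3.08 nmi.

3.08 nmi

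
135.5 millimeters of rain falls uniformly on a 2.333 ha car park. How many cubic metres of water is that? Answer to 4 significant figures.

3161 cubic metres

Area: 2.333 ha = 23330 m².
1 mm over 1 m² is 1 L, so volume = 135.5 × 23330 = 3161215 L = 3161 m³.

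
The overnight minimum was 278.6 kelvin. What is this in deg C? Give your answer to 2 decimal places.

5.45 °C

°C = 278.6 − 273.15 = 5.45 °C.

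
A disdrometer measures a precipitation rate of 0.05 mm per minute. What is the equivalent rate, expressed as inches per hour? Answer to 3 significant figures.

0.05 mm/minute × 0.0393701 in/mm × 60 minute/hour = 0.118 in/hour.

0.118 in/hour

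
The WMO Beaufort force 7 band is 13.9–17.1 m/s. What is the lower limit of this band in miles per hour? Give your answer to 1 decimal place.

31.1 mph

13.9–17.1 m/s × 2.237 = 31.1–38.3 mph.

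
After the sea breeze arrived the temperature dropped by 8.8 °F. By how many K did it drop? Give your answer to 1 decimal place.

4.9 K

Converting a difference, only the 9/5 scale factor applies: ΔK = 8.8 × 0.5556 = 4.9 K.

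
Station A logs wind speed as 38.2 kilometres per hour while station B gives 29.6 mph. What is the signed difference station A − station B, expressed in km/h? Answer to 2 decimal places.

-9.44 km/h

station B: 29.6 mph = 47.6366 km/h.
Difference: 38.2000 − 47.6366 = -9.44 km/h.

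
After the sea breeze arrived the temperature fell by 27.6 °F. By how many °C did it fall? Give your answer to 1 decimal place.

For a temperature change the 32° offset cancels: Δ°C = 27.6 × 0.5556 = 15.3 °C.

15.3 °C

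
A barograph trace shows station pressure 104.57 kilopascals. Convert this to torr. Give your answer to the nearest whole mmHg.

1 kPa = 7.50062 mmHg, so 104.57 × 7.50062 = 784 mmHg.

784 mmHg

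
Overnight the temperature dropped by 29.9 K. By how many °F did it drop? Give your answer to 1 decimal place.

A change of 1 °C equals a change of 1.8 °F: Δ°F = 29.9 × 1.8 = 53.8 °F.

53.8 °F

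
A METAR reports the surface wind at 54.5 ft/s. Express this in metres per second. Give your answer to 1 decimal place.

16.6 m/s

1 ft/s = 0.3048 m/s, so 54.5 × 0.3048 = 16.6 m/s.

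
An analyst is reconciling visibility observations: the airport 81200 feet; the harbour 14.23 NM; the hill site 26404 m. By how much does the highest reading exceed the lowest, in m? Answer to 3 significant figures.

the airport: 81200 ft = 24749.76 m.
the harbour: 14.23 nmi = 26353.96 m.
Spread: 26404.00 − 24749.76 = 1650 m.

1650 m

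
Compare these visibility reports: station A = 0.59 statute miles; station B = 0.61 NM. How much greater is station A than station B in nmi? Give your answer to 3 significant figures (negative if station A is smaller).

-0.0973 nmi

station A: 0.59 SM = 0.512696 nmi.
Difference: 0.512696 − 0.610000 = -0.0973 nmi.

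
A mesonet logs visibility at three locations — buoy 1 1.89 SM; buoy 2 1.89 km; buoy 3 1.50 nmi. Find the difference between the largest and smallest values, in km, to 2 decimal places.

buoy 1: 1.89 SM = 3.0417 km.
buoy 3: 1.50 nmi = 2.7780 km.
Spread: 3.0417 − 1.8900 = 1.15 km.

1.15 km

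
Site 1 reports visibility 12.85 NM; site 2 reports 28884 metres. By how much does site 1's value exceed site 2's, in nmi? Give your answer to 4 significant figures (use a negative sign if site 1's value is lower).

site 2: 28884 m = 15.59611 nmi.
Difference: 12.85000 − 15.59611 = -2.746 nmi.

-2.746 nmi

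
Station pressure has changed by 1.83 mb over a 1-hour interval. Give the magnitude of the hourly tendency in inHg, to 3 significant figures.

0.0540 inHg per hour

1.83 mb / 1 h × 0.02953 inHg/mb = 0.0540 inHg/h.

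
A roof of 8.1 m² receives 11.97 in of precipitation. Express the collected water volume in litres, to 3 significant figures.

Depth: 11.97 in × 25.4 = 304.038 mm.
1 mm over 1 m² is 1 L, so volume = 304.038 × 8.1 = 2462.7078 L ≈ 2460 L.

2460 litres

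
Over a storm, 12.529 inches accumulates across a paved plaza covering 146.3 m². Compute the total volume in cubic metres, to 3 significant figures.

46.6 cubic metres

Depth: 12.529 in × 25.4 = 318.2366 mm.
1 mm over 1 m² is 1 L, so volume = 318.2366 × 146.3 = 46558.015 L = 46.6 m³.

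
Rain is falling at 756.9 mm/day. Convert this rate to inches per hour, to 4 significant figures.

756.9 mm/day × 0.0393701 in/mm × 0.0416667 day/hour = 1.242 in/hour.

1.242 in/hour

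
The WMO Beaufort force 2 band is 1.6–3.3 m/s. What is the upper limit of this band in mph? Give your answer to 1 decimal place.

1.6–3.3 m/s × 2.237 = 3.6–7.4 mph.

7.4 mph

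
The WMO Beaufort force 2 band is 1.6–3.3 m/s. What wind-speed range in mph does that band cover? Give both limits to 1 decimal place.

1.6–3.3 m/s × 2.237 = 3.6–7.4 mph.

3.6 to 7.4 mph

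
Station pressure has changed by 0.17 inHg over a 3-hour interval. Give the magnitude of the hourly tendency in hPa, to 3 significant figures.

0.17 inHg / 3 h × 33.8639 hPa/inHg = 1.92 hPa/h.

1.92 hPa per hour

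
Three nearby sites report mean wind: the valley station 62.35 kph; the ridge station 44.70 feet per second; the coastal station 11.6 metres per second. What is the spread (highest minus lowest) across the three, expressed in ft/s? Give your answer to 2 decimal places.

18.76 ft/s

the valley station: 62.35 km/h = 56.8223 ft/s.
the coastal station: 11.6 m/s = 38.0577 ft/s.
Spread: 56.8223 − 38.0577 = 18.76 ft/s.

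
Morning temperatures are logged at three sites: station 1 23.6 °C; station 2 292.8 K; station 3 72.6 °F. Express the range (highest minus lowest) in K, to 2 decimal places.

station 2: 292.8 K = 19.650 °C.
station 3: 72.6 °F = 22.556 °C.
Spread: 23.600 − 19.650 = 3.950 °C.

3.95 K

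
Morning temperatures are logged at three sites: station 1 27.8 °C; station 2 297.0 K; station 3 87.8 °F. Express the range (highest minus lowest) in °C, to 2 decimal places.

7.15 °C

station 2: 297.0 K = 23.850 °C.
station 3: 87.8 °F = 31.000 °C.
Spread: 31.000 − 23.850 = 7.150 °C.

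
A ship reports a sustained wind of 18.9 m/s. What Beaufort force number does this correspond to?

Beaufort force 8

18.9 m/s lies in the Beaufort 8 band (gale, 17.2–20.7 m/s).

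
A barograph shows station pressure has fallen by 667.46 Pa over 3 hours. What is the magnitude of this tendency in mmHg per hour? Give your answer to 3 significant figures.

667.46 Pa / 3 h × 0.00750062 mmHg/Pa = 1.67 mmHg/h.

1.67 mmHg per hour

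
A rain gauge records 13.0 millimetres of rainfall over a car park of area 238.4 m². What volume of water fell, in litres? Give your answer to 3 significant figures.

3100 litres

1 mm over 1 m² is 1 L, so volume = 13 × 238.4 = 3099.2 L ≈ 3100 L.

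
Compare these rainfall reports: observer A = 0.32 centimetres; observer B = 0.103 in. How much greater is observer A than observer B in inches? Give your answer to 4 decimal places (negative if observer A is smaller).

0.0230 in

observer A: 0.32 cm = 0.125984 in.
Difference: 0.125984 − 0.103000 = 0.0230 in.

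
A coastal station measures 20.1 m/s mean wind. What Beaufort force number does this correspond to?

20.1 m/s lies in the Beaufort 8 band (gale, 17.2–20.7 m/s).

Beaufort force 8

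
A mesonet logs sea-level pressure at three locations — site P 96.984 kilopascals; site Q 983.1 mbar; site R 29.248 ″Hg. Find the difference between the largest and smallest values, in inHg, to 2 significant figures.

0.61 inHg

site P: 96.984 kPa = 28.6394 inHg.
site Q: 983.1 mb = 29.0309 inHg.
Spread: 29.2480 − 28.6394 = 0.61 inHg.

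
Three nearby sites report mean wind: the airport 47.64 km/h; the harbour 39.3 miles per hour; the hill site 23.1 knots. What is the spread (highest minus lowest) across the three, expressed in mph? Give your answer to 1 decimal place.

12.7 mph

the airport: 47.64 km/h = 29.602 mph.
the hill site: 23.1 kt = 26.583 mph.
Spread: 39.300 − 26.583 = 12.7 mph.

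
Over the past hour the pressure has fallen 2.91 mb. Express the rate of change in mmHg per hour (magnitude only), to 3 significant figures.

2.18 mmHg per hour

2.91 mb / 1 h × 0.750062 mmHg/mb = 2.18 mmHg/h.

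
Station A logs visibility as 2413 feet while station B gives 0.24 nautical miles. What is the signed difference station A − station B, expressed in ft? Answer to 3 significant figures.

station B: 0.24 nmi = 1458.27 ft.
Difference: 2413.00 − 1458.27 = 955 ft.

955 ft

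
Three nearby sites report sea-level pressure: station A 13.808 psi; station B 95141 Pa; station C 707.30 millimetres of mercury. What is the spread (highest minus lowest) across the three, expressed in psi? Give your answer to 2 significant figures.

station B: 95141 Pa = 13.7990 psi.
station C: 707.30 mmHg = 13.6769 psi.
Spread: 13.8080 − 13.6769 = 0.13 psi.

0.13 psi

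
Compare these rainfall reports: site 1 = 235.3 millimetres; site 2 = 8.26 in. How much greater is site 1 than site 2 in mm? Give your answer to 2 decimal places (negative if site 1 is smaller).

site 2: 8.26 in = 209.8040 mm.
Difference: 235.3000 − 209.8040 = 25.50 mm.

25.50 mm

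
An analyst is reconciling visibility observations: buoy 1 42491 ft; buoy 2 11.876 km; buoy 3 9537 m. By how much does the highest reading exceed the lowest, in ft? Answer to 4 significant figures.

11200 ft

buoy 2: 11.876 km = 38963.25 ft.
buoy 3: 9537 m = 31289.37 ft.
Spread: 42491.00 − 31289.37 = 11200 ft.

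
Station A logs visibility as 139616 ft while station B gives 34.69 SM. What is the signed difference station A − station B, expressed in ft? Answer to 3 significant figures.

station B: 34.69 SM = 183163.20 ft.
Difference: 139616.00 − 183163.20 = -43500 ft.

-43500 ft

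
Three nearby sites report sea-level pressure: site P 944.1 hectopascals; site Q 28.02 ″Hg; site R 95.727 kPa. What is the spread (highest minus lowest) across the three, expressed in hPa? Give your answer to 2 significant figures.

site Q: 28.02 inHg = 948.87 hPa.
site R: 95.727 kPa = 957.27 hPa.
Spread: 957.27 − 944.10 = 13 hPa.

13 hPa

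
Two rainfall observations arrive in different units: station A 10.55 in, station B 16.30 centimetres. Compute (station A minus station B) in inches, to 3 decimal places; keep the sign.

station B: 16.30 cm = 6.41732 in.
Difference: 10.55000 − 6.41732 = 4.133 in.

4.133 in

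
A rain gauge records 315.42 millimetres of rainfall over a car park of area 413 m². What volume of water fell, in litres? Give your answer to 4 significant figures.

1 mm over 1 m² is 1 L, so volume = 315.42 × 413 = 130268.46 L ≈ 130300 L.

130300 litres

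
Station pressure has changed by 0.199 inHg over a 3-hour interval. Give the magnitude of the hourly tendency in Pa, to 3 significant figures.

225 Pa per hour

0.199 inHg / 3 h × 3386.39 Pa/inHg = 225 Pa/h.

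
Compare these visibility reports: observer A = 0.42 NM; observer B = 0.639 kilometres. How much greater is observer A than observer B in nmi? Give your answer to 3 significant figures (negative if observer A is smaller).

observer B: 0.639 km = 0.345032 nmi.
Difference: 0.420000 − 0.345032 = 0.0750 nmi.

0.0750 nmi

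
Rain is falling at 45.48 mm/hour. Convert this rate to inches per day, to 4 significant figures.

42.97 in/day

45.48 mm/hour × 0.0393701 in/mm × 24 hour/day = 42.97 in/day.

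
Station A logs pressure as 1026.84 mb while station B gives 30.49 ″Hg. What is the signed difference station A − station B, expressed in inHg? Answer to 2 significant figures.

station A: 1026.84 mb = 30.3226 inHg.
Difference: 30.3226 − 30.4900 = -0.17 inHg.

-0.17 inHg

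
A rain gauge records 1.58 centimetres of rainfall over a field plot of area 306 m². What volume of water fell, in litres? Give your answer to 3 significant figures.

Depth: 1.58 cm × 10 = 15.8 mm.
1 mm over 1 m² is 1 L, so volume = 15.8 × 306 = 4834.8 L ≈ 4830 L.

4830 litres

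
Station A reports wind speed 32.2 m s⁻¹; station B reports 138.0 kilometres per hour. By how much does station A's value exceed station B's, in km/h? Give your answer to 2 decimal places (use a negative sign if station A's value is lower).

-22.08 km/h

station A: 32.2 m/s = 115.9200 km/h.
Difference: 115.9200 − 138.0000 = -22.08 km/h.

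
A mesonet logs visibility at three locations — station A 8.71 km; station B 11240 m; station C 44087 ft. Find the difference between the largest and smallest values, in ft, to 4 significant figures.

15510 ft

station A: 8.71 km = 28576.12 ft.
station B: 11240 m = 36876.64 ft.
Spread: 44087.00 − 28576.12 = 15510 ft.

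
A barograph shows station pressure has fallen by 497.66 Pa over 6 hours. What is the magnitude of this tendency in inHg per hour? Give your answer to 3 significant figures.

497.66 Pa / 6 h × 0.0002953 inHg/Pa = 0.0245 inHg/h.

0.0245 inHg per hour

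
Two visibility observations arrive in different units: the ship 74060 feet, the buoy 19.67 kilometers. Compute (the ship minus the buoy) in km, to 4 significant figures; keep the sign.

2.903 km

the ship: 74060 ft = 22.57349 km.
Difference: 22.57349 − 19.67000 = 2.903 km.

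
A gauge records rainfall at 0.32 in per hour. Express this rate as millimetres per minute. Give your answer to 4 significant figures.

0.1355 mm/minute

0.32 in/hour × 25.4 mm/in × 0.0166667 hour/minute = 0.1355 mm/minute.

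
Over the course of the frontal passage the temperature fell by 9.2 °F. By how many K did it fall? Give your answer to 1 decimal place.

For a temperature change the 32° offset cancels: ΔK = 9.2 × 0.5556 = 5.1 K.

5.1 K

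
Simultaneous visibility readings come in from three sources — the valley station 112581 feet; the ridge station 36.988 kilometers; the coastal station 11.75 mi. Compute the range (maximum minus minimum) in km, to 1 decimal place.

the valley station: 112581 ft = 34.315 km.
the coastal station: 11.75 SM = 18.910 km.
Spread: 36.988 − 18.910 = 18.1 km.

18.1 km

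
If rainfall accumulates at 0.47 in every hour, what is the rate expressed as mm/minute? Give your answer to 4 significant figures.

0.47 in/hour × 25.4 mm/in × 0.0166667 hour/minute = 0.1990 mm/minute.

0.1990 mm/minute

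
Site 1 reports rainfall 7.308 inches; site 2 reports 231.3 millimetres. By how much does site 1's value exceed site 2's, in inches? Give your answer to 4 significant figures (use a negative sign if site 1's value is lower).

site 2: 231.3 mm = 9.10630 in.
Difference: 7.30800 − 9.10630 = -1.798 in.

-1.798 in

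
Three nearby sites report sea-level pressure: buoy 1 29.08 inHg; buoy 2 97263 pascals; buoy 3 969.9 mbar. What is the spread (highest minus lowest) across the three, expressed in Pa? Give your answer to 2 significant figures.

1500 Pa

buoy 1: 29.08 inHg = 98476.19 Pa.
buoy 3: 969.9 mb = 96990.00 Pa.
Spread: 98476.19 − 96990.00 = 1500 Pa.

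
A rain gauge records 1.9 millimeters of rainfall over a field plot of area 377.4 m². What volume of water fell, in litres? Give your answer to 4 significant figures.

1 mm over 1 m² is 1 L, so volume = 1.9 × 377.4 = 717.06 L ≈ 717.1 L.

717.1 litres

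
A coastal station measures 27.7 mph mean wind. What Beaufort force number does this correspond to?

Beaufort force 6

27.7 mph = 12.4 m/s, which is Beaufort 6 (strong breeze, 10.8–13.8 m/s).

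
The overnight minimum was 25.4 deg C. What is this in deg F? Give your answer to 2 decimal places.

77.72 °F

°F = °C × 9/5 + 32 = 25.4 × 1.8 + 32 = 77.72 °F.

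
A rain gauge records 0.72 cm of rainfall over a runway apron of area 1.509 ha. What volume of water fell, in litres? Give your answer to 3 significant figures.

Depth: 0.72 cm × 10 = 7.2 mm.
Area: 1.509 ha = 15090 m².
1 mm over 1 m² is 1 L, so volume = 7.2 × 15090 = 108648 L ≈ 109000 L.

109000 litres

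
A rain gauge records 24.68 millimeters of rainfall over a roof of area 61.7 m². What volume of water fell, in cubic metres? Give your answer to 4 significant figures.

1 mm over 1 m² is 1 L, so volume = 24.68 × 61.7 = 1522.756 L = 1.523 m³.

1.523 cubic metres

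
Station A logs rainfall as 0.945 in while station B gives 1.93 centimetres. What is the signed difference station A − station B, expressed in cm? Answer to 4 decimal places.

station A: 0.945 in = 2.400300 cm.
Difference: 2.400300 − 1.930000 = 0.4703 cm.

0.4703 cm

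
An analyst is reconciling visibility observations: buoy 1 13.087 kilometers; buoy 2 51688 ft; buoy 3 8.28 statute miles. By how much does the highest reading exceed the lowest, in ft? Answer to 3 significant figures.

8750 ft

buoy 1: 13.087 km = 42936.35 ft.
buoy 3: 8.28 SM = 43718.40 ft.
Spread: 51688.00 − 42936.35 = 8750 ft.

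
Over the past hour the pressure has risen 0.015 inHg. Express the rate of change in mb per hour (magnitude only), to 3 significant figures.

0.015 inHg / 1 h × 33.8639 mb/inHg = 0.508 mb/h.

0.508 mb per hour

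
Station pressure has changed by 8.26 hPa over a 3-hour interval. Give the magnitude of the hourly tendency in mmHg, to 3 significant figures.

8.26 hPa / 3 h × 0.750062 mmHg/hPa = 2.07 mmHg/h.

2.07 mmHg per hour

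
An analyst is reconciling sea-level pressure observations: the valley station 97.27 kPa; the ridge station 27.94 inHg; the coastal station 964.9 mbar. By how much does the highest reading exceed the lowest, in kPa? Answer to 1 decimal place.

the ridge station: 27.94 inHg = 94.616 kPa.
the coastal station: 964.9 mb = 96.490 kPa.
Spread: 97.270 − 94.616 = 2.7 kPa.

2.7 kPa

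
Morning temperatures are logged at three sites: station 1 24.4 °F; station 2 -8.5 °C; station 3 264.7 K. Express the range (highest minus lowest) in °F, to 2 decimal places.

station 1: 24.4 °F = -4.222 °C.
station 3: 264.7 K = -8.450 °C.
Spread: (-4.222) − (-8.500) = 4.278 °C = 7.70 °F.

7.70 °F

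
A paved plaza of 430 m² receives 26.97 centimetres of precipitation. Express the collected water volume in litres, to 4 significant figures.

Depth: 26.97 cm × 10 = 269.7 mm.
1 mm over 1 m² is 1 L, so volume = 269.7 × 430 = 115971 L ≈ 116000 L.

116000 litres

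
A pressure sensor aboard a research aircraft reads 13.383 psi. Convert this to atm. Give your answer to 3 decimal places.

0.911 atm

1 psi = 0.068046 atm, so 13.383 × 0.068046 = 0.911 atm.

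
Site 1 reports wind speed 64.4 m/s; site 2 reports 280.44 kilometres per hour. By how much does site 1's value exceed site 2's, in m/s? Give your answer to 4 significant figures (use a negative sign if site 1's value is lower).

site 2: 280.44 km/h = 77.9000 m/s.
Difference: 64.4000 − 77.9000 = -13.50 m/s.

-13.50 m/s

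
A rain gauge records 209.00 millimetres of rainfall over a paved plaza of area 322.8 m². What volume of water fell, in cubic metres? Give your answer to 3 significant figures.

1 mm over 1 m² is 1 L, so volume = 209 × 322.8 = 67465.2 L = 67.5 m³.

67.5 cubic metres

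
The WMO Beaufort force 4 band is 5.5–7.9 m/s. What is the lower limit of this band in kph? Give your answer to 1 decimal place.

5.5–7.9 m/s × 3.6 = 19.8–28.4 km/h.

19.8 km/h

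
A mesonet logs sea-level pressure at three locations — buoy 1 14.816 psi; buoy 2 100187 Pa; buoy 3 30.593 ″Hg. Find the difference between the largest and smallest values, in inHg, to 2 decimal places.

1.01 inHg

buoy 1: 14.816 psi = 30.1657 inHg.
buoy 2: 100187 Pa = 29.5852 inHg.
Spread: 30.5930 − 29.5852 = 1.01 inHg.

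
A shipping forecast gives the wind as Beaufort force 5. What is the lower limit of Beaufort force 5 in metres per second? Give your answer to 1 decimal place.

Beaufort 5 (fresh breeze) spans 8.0–10.7 m/s.

8.0 m/s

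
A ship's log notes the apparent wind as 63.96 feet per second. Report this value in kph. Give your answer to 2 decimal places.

70.18 km/h

1 ft/s = 1.09728 km/h, so 63.96 × 1.09728 = 70.18 km/h.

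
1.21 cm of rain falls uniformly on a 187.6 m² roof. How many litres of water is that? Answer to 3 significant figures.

Depth: 1.21 cm × 10 = 12.1 mm.
1 mm over 1 m² is 1 L, so volume = 12.1 × 187.6 = 2269.96 L ≈ 2270 L.

2270 litres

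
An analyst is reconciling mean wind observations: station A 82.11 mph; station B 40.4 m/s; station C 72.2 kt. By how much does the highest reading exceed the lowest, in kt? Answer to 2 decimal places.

7.18 kt

station A: 82.11 mph = 71.3516 kt.
station B: 40.4 m/s = 78.5313 kt.
Spread: 78.5313 − 71.3516 = 7.18 kt.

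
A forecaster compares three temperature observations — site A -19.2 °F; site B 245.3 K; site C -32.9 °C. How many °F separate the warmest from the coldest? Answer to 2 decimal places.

site A: -19.2 °F = -28.444 °C.
site B: 245.3 K = -27.850 °C.
Spread: (-27.850) − (-32.900) = 5.050 °C = 9.09 °F.

9.09 °F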